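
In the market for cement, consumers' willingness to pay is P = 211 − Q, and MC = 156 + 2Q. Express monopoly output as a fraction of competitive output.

Monopoly sets MR = MC: 211 − 2Q = 156 + 2Q ⇒ Q = 13.75, P = 211 − 13.75 = 197.25.
Competitive equilibrium sets price equal to marginal cost: 211 − Q = 156 + 2Q, so Q = 55/3 and P = 578/3.
Ratio Q_m/Q_c = 13.75/(55/3) = 0.75.

Q_m/Q_c = 0.75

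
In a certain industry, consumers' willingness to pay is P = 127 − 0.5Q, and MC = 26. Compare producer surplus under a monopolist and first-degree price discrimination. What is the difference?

Monopoly sets MR = MC: 127 − Q = 26 ⇒ Q = 101, P = 127 − 0.5·101 = 76.5.
PS = (76.5 − 26)·101 = 5100.5.
Under first-degree price discrimination the firm charges each unit its demand price and produces up to where P = MC, i.e. Q = 202. Consumer surplus is zero; producer surplus equals total surplus.
PS = ½·(127 − 26)·202 = 10201.
Change in producer surplus: 10201 − 5100.5 = 5100.5.

Producer surplus rises by 5100.5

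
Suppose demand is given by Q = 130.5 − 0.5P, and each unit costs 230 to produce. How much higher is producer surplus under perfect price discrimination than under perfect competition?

Inverting demand: P = 261 − 2Q.
Competitive firms price at marginal cost: P = 230, giving Q = 15.5.
PS = (230 − 230)·15.5 = 0.
A perfectly discriminating monopolist sells every unit with P(Q) ≥ MC(Q), so output equals the competitive quantity Q = 15.5. Each buyer pays their reservation price, so CS = 0 and the firm captures all surplus.
PS = ½·(261 − 230)·15.5 = 240.25.
Change in producer surplus: 240.25 − 0 = 240.25.

Producer surplus rises by 240.25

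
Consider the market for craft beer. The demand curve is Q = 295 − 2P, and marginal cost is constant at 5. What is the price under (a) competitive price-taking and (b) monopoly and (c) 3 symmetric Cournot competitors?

Inverting demand: P = 147.5 − 0.5Q.
Under competition P = MC = 5, so Q = (147.5 − 5)/0.5 = 285.
Monopoly sets MR = MC: 147.5 − Q = 5 ⇒ Q = 142.5, P = 147.5 − 0.5·142.5 = 76.25.
With 3 symmetric Cournot firms, each firm's FOC gives 147.5 − 2q = 5, so q = 71.25, Q = 3·71.25 = 213.75, and P = 40.625.

Competition: P = 5; Monopoly: P = 76.25; Cournot: P = 40.625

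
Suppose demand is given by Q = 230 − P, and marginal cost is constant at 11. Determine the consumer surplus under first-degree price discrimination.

CS = 0

Inverting demand: P = 230 − Q.
A perfectly discriminating monopolist sells every unit with P(Q) ≥ MC(Q), so output equals the competitive quantity Q = 219. Each buyer pays their reservation price, so CS = 0 and the firm captures all surplus.
CS = 0.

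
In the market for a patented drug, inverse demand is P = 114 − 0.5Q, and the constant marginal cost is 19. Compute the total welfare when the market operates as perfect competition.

Under competition P = MC = 19, so Q = (114 − 19)/0.5 = 190.
CS = ½·(114 − 19)·190 = 9025; PS = (19 − 19)·190 = 0; TS = 9025.

TS = 9025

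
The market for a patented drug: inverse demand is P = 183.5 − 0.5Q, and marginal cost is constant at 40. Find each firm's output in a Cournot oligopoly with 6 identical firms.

In a 6-firm Cournot equilibrium, symmetry and the first-order condition give q = (183.5 − 40)/(3.5) = 41. So Q = 246 and P = 60.5.

q_i = 41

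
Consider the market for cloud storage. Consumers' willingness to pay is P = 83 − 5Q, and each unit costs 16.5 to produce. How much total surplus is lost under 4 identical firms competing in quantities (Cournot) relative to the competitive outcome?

Perfect competition: P = MC = 16.5, so 83 − 5Q = 16.5 and Q = 13.3.
In a 4-firm Cournot equilibrium, symmetry and the first-order condition give q = (83 − 16.5)/(25) = 2.66. So Q = 10.64 and P = 29.8.
DWL is the triangle between Q = 10.64 and Q = 13.3: ½·(13.3 − 10.64)·(29.8 − 16.5) = 17.689.

DWL = 17.689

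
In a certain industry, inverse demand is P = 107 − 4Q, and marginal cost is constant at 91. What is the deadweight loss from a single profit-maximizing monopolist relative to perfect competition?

DWL = 8

Perfect competition: P = MC = 91, so 107 − 4Q = 91 and Q = 4.
A monopolist chooses Q where MR = MC. MR = 107 − 8Q; setting this equal to 91 gives Q = 2 and P = 99.
DWL is the triangle between Q = 2 and Q = 4: ½·(4 − 2)·(99 − 91) = 8.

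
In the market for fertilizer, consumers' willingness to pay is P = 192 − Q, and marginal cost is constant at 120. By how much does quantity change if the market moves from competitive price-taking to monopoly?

Q falls by 36

Under competition P = MC = 120, so Q = (192 − 120)/1 = 72.
The monopolist equates marginal revenue to marginal cost: 192 − 2Q = 120, so Q = 36. From demand, P = 156.
Change in quantity: 36 − 72 = −36.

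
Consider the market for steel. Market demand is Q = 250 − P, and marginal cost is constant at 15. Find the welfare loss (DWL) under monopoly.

DWL = 6903.125

Inverting demand: P = 250 − Q.
Perfect competition: P = MC = 15, so 250 − Q = 15 and Q = 235.
Monopoly sets MR = MC: 250 − 2Q = 15 ⇒ Q = 117.5, P = 250 − 117.5 = 132.5.
DWL is the triangle between Q = 117.5 and Q = 235: ½·(235 − 117.5)·(132.5 − 15) = 6903.125.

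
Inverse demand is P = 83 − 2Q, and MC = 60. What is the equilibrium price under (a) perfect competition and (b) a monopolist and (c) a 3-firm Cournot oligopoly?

Competitive firms price at marginal cost: P = 60, giving Q = 11.5.
The monopolist equates marginal revenue to marginal cost: 83 − 4Q = 60, so Q = 5.75. From demand, P = 71.5.
In a 3-firm Cournot equilibrium, symmetry and the first-order condition give q = (83 − 60)/(8) = 2.875. So Q = 8.625 and P = 65.75.

Competition: P = 60; Monopoly: P = 71.5; Cournot: P = 65.75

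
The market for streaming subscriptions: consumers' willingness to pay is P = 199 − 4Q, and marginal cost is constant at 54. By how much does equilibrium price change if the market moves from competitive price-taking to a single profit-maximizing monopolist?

Competitive firms price at marginal cost: P = 54, giving Q = 36.25.
The monopolist equates marginal revenue to marginal cost: 199 − 8Q = 54, so Q = 18.125. From demand, P = 126.5.
Change in equilibrium price: 126.5 − 54 = 72.5.

Equilibrium price rises by 72.5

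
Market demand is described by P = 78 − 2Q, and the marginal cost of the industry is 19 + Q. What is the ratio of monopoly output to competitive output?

Monopoly sets MR = MC: 78 − 4Q = 19 + Q ⇒ Q = 11.8, P = 78 − 2·11.8 = 54.4.
Competitive equilibrium sets price equal to marginal cost: 78 − 2Q = 19 + Q, so Q = 59/3 and P = 116/3.
Ratio Q_m/Q_c = 11.8/(59/3) = 0.6.

Q_m/Q_c = 0.6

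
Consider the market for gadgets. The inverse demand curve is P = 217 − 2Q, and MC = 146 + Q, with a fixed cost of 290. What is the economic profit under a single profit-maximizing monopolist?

A monopolist chooses Q where MR = MC. MR = 217 − 4Q; setting this equal to 146 + Q gives Q = 14.2 and P = 188.6.
Profit = 188.6·14.2 − (146·14.2 + ½·1·14.2²) − 290 = 214.1.

Profit = 214.1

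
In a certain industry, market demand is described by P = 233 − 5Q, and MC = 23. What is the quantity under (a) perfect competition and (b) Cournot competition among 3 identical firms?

Perfect competition: P = MC = 23, so 233 − 5Q = 23 and Q = 42.
In a 3-firm Cournot equilibrium, symmetry and the first-order condition give q = (233 − 23)/(20) = 10.5. So Q = 31.5 and P = 75.5.

Competition: Q = 42; Cournot: Q = 31.5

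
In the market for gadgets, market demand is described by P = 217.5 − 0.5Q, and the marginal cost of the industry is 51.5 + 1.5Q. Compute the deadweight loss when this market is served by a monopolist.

Under competition P = MC: 217.5 − 0.5Q = 51.5 + 1.5Q ⇒ Q = 83, P = 176.
Monopoly sets MR = MC: 217.5 − Q = 51.5 + 1.5Q ⇒ Q = 66.4, P = 217.5 − 0.5·66.4 = 184.3.
CS = ½·(217.5 − 176)·83 = 1722.25; PS = (176·83 − 51.5·83 − ½·1.5·83²) = 5166.75; TS = 6889.
CS = ½·(217.5 − 184.3)·66.4 = 1102.24; PS = (184.3·66.4 − 51.5·66.4 − ½·1.5·66.4²) = 5511.2; TS = 6613.44.
DWL = 6889 − 6613.44 = 275.56.

DWL = 275.56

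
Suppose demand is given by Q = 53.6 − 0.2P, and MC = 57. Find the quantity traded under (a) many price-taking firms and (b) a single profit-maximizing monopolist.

Competition: Q = 42.2; Monopoly: Q = 21.1

Inverting demand: P = 268 − 5Q.
Competitive firms price at marginal cost: P = 57, giving Q = 42.2.
Monopoly sets MR = MC: 268 − 10Q = 57 ⇒ Q = 21.1, P = 268 − 5·21.1 = 162.5.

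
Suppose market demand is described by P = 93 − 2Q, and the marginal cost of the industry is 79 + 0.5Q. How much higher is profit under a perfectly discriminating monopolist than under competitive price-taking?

π rises by 31.36

Under competition P = MC: 93 − 2Q = 79 + 0.5Q ⇒ Q = 5.6, P = 81.8.
Profit = 81.8·5.6 − (79·5.6 + ½·0.5·5.6²) = 7.84.
With perfect price discrimination, output is the efficient level Q = 5.6 (where demand meets MC), but every buyer pays their willingness to pay: CS = 0 and PS = total surplus.
PS equals the full surplus area, 39.2. Profit = 39.2 = 39.2.
Change in profit: 39.2 − 7.84 = 31.36.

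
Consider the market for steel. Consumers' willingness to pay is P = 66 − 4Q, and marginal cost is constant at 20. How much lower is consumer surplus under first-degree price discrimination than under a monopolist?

The monopolist equates marginal revenue to marginal cost: 66 − 8Q = 20, so Q = 5.75. From demand, P = 43.
CS = ½·(66 − 43)·5.75 = 66.125.
A perfectly discriminating monopolist sells every unit with P(Q) ≥ MC(Q), so output equals the competitive quantity Q = 11.5. Each buyer pays their reservation price, so CS = 0 and the firm captures all surplus.
CS = 0.
Change in consumer surplus: 0 − 66.125 = −66.125.

CS falls by 66.125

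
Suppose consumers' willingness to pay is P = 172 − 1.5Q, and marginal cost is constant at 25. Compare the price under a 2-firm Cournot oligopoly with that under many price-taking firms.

Cournot with 2 identical firms: the symmetric best-response condition is 172 − 4.5q = 25. Each firm produces q = 98/3, total output Q = 196/3, price P = 74.
Competitive firms price at marginal cost: P = 25, giving Q = 98.

Cournot: P = 74; Competition: P = 25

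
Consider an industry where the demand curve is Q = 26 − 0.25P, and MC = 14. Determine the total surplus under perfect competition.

Inverting demand: P = 104 − 4Q.
Perfect competition: P = MC = 14, so 104 − 4Q = 14 and Q = 22.5.
CS = ½·(104 − 14)·22.5 = 1012.5; PS = (14 − 14)·22.5 = 0; TS = 1012.5.

TS = 1012.5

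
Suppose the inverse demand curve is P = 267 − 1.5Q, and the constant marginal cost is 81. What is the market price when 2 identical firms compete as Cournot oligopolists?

In a 2-firm Cournot equilibrium, symmetry and the first-order condition give q = (267 − 81)/(4.5) = 124/3. So Q = 248/3 and P = 143.

P = 143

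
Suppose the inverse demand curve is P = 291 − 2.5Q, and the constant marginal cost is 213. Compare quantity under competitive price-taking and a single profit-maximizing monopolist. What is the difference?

Quantity falls by 15.6

Under competition P = MC = 213, so Q = (291 − 213)/2.5 = 31.2.
The monopolist equates marginal revenue to marginal cost: 291 − 5Q = 213, so Q = 15.6. From demand, P = 252.
Change in quantity: 15.6 − 31.2 = −15.6.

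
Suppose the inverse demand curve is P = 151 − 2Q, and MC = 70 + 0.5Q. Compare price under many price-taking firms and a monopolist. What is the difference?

Competitive equilibrium sets price equal to marginal cost: 151 − 2Q = 70 + 0.5Q, so Q = 32.4 and P = 86.2.
A monopolist chooses Q where MR = MC. MR = 151 − 4Q; setting this equal to 70 + 0.5Q gives Q = 18 and P = 115.
Change in price: 115 − 86.2 = 28.8.

Price rises by 28.8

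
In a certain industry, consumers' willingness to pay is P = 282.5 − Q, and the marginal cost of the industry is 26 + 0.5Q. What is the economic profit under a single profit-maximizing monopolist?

Profit = 13158.45

Monopoly sets MR = MC: 282.5 − 2Q = 26 + 0.5Q ⇒ Q = 102.6, P = 282.5 − 102.6 = 179.9.
Profit = 179.9·102.6 − (26·102.6 + ½·0.5·102.6²) = 13158.45.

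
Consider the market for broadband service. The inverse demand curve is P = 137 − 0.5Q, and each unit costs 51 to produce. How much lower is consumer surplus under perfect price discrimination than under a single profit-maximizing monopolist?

A monopolist chooses Q where MR = MC. MR = 137 − Q; setting this equal to 51 gives Q = 86 and P = 94.
CS = ½·(137 − 94)·86 = 1849.
Under first-degree price discrimination the firm charges each unit its demand price and produces up to where P = MC, i.e. Q = 172. Consumer surplus is zero; producer surplus equals total surplus.
CS = 0.
Change in consumer surplus: 0 − 1849 = −1849.

CS falls by 1849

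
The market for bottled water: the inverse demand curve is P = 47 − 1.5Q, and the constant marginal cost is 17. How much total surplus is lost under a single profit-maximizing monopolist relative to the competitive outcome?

Perfect competition: P = MC = 17, so 47 − 1.5Q = 17 and Q = 20.
Monopoly sets MR = MC: 47 − 3Q = 17 ⇒ Q = 10, P = 47 − 1.5·10 = 32.
DWL is the triangle between Q = 10 and Q = 20: ½·(20 − 10)·(32 − 17) = 75.

DWL = 75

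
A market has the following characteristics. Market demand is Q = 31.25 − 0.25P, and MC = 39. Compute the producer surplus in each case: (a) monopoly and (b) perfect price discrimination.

Monopoly: PS = 462.25; Perfect PD: PS = 924.5

Inverting demand: P = 125 − 4Q.
A monopolist chooses Q where MR = MC. MR = 125 − 8Q; setting this equal to 39 gives Q = 10.75 and P = 82.
PS = (82 − 39)·10.75 = 462.25.
A perfectly discriminating monopolist sells every unit with P(Q) ≥ MC(Q), so output equals the competitive quantity Q = 21.5. Each buyer pays their reservation price, so CS = 0 and the firm captures all surplus.
PS = ½·(125 − 39)·21.5 = 924.5.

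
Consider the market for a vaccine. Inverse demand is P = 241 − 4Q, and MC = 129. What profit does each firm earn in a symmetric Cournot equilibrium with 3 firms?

π_i = 196

With 3 symmetric Cournot firms, each firm's FOC gives 241 − 16q = 129, so q = 7, Q = 3·7 = 21, and P = 157.
Each firm's profit = (157 − 129)·7 = 196.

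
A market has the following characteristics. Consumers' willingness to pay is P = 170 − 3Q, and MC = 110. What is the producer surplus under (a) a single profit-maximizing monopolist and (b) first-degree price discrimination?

Monopoly sets MR = MC: 170 − 6Q = 110 ⇒ Q = 10, P = 170 − 3·10 = 140.
PS = (140 − 110)·10 = 300.
Under first-degree price discrimination the firm charges each unit its demand price and produces up to where P = MC, i.e. Q = 20. Consumer surplus is zero; producer surplus equals total surplus.
PS = ½·(170 − 110)·20 = 600.

Monopoly: PS = 300; Perfect PD: PS = 600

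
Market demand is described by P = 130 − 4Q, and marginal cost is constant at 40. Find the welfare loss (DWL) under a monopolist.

DWL = 253.125

Under competition P = MC = 40, so Q = (130 − 40)/4 = 22.5.
The monopolist equates marginal revenue to marginal cost: 130 − 8Q = 40, so Q = 11.25. From demand, P = 85.
DWL is the triangle between Q = 11.25 and Q = 22.5: ½·(22.5 − 11.25)·(85 − 40) = 253.125.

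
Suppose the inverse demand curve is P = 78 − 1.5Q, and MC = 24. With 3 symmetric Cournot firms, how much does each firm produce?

q_i = 9

In a 3-firm Cournot equilibrium, symmetry and the first-order condition give q = (78 − 24)/(6) = 9. So Q = 27 and P = 37.5.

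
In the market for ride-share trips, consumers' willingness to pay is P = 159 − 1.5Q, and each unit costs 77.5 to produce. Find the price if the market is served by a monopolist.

P = 118.25

Monopoly sets MR = MC: 159 − 3Q = 77.5 ⇒ Q = 163/6, P = 159 − 1.5·163/6 = 118.25.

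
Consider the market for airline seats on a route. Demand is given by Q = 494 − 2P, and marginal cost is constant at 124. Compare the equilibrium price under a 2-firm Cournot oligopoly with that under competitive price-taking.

Cournot: P = 165; Competition: P = 124

Inverting demand: P = 247 − 0.5Q.
With 2 symmetric Cournot firms, each firm's FOC gives 247 − 1.5q = 124, so q = 82, Q = 2·82 = 164, and P = 165.
Perfect competition: P = MC = 124, so 247 − 0.5Q = 124 and Q = 246.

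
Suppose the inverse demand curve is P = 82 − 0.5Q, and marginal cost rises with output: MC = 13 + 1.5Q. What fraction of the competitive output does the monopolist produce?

Q_m/Q_c = 0.8

The monopolist equates marginal revenue to marginal cost: 82 − Q = 13 + 1.5Q, so Q = 27.6. From demand, P = 68.2.
Competitive equilibrium sets price equal to marginal cost: 82 − 0.5Q = 13 + 1.5Q, so Q = 34.5 and P = 64.75.
Ratio Q_m/Q_c = 27.6/34.5 = 0.8.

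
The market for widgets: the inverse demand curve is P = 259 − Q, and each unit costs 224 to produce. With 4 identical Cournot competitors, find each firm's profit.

π_i = 49

In a 4-firm Cournot equilibrium, symmetry and the first-order condition give q = (259 − 224)/(5) = 7. So Q = 28 and P = 231.
Each firm's profit = (231 − 224)·7 = 49.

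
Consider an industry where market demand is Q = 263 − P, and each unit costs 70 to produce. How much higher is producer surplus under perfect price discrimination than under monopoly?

Producer surplus rises by 9312.25

Inverting demand: P = 263 − Q.
A monopolist chooses Q where MR = MC. MR = 263 − 2Q; setting this equal to 70 gives Q = 96.5 and P = 166.5.
PS = (166.5 − 70)·96.5 = 9312.25.
A perfectly discriminating monopolist sells every unit with P(Q) ≥ MC(Q), so output equals the competitive quantity Q = 193. Each buyer pays their reservation price, so CS = 0 and the firm captures all surplus.
PS = ½·(263 − 70)·193 = 18624.5.
Change in producer surplus: 18624.5 − 9312.25 = 9312.25.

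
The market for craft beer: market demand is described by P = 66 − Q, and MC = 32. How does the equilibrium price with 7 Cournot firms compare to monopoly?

Cournot: P = 36.25; Monopoly: P = 49

In a 7-firm Cournot equilibrium, symmetry and the first-order condition give q = (66 − 32)/(8) = 4.25. So Q = 29.75 and P = 36.25.
The monopolist equates marginal revenue to marginal cost: 66 − 2Q = 32, so Q = 17. From demand, P = 49.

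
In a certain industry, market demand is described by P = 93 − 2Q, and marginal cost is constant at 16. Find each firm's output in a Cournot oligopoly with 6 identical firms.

Cournot with 6 identical firms: the symmetric best-response condition is 93 − 14q = 16. Each firm produces q = 5.5, total output Q = 33, price P = 27.

q_i = 5.5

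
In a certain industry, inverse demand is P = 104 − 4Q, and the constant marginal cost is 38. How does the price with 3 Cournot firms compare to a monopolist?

Cournot: P = 54.5; Monopoly: P = 71

With 3 symmetric Cournot firms, each firm's FOC gives 104 − 16q = 38, so q = 4.125, Q = 3·4.125 = 12.375, and P = 54.5.
Monopoly sets MR = MC: 104 − 8Q = 38 ⇒ Q = 8.25, P = 104 − 4·8.25 = 71.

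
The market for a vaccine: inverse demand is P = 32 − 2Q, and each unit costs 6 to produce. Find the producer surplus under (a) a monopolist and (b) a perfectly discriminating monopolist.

Monopoly: PS = 84.5; Perfect PD: PS = 169

A monopolist chooses Q where MR = MC. MR = 32 − 4Q; setting this equal to 6 gives Q = 6.5 and P = 19.
PS = (19 − 6)·6.5 = 84.5.
A perfectly discriminating monopolist sells every unit with P(Q) ≥ MC(Q), so output equals the competitive quantity Q = 13. Each buyer pays their reservation price, so CS = 0 and the firm captures all surplus.
PS = ½·(32 − 6)·13 = 169.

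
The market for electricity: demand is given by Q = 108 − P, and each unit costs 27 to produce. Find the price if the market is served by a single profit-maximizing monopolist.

P = 67.5

Inverting demand: P = 108 − Q.
The monopolist equates marginal revenue to marginal cost: 108 − 2Q = 27, so Q = 40.5. From demand, P = 67.5.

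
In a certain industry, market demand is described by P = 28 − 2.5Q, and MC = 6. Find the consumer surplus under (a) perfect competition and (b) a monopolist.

Competition: CS = 96.8; Monopoly: CS = 24.2

Under competition P = MC = 6, so Q = (28 − 6)/2.5 = 8.8.
CS = ½·(28 − 6)·8.8 = 96.8.
A monopolist chooses Q where MR = MC. MR = 28 − 5Q; setting this equal to 6 gives Q = 4.4 and P = 17.
CS = ½·(28 − 17)·4.4 = 24.2.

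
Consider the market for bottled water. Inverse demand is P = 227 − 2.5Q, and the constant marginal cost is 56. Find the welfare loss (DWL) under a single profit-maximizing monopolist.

Competitive firms price at marginal cost: P = 56, giving Q = 68.4.
The monopolist equates marginal revenue to marginal cost: 227 − 5Q = 56, so Q = 34.2. From demand, P = 141.5.
DWL is the triangle between Q = 34.2 and Q = 68.4: ½·(68.4 − 34.2)·(141.5 − 56) = 1462.05.

DWL = 1462.05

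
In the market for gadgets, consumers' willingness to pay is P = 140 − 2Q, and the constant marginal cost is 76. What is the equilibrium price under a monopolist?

A monopolist chooses Q where MR = MC. MR = 140 − 4Q; setting this equal to 76 gives Q = 16 and P = 108.

P = 108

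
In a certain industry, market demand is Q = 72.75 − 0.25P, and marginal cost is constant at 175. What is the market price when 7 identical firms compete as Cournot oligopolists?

Inverting demand: P = 291 − 4Q.
In a 7-firm Cournot equilibrium, symmetry and the first-order condition give q = (291 − 175)/(32) = 3.625. So Q = 25.375 and P = 189.5.

P = 189.5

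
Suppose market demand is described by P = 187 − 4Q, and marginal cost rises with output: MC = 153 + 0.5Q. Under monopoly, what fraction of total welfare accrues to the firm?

Monopoly sets MR = MC: 187 − 8Q = 153 + 0.5Q ⇒ Q = 4, P = 187 − 4·4 = 171.
CS = ½·(187 − 171)·4 = 32.
PS = P·Q − VC(Q) = 171·4 − (153·4 + ½·0.5·4²) = 68.
Share captured = PS/TS = 68/100 = 0.68.

PS/TS = 0.68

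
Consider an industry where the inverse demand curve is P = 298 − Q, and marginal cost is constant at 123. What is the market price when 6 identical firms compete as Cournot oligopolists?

With 6 symmetric Cournot firms, each firm's FOC gives 298 − 7q = 123, so q = 25, Q = 6·25 = 150, and P = 148.

P = 148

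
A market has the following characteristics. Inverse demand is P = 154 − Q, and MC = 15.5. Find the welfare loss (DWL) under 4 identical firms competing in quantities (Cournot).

Competitive firms price at marginal cost: P = 15.5, giving Q = 138.5.
In a 4-firm Cournot equilibrium, symmetry and the first-order condition give q = (154 − 15.5)/(5) = 27.7. So Q = 110.8 and P = 43.2.
DWL is the triangle between Q = 110.8 and Q = 138.5: ½·(138.5 − 110.8)·(43.2 − 15.5) = 383.645.

DWL = 383.645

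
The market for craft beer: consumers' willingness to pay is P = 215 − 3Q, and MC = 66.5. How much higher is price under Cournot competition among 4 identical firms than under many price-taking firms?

Under competition P = MC = 66.5, so Q = (215 − 66.5)/3 = 49.5.
In a 4-firm Cournot equilibrium, symmetry and the first-order condition give q = (215 − 66.5)/(15) = 9.9. So Q = 39.6 and P = 96.2.
Change in price: 96.2 − 66.5 = 29.7.

P rises by 29.7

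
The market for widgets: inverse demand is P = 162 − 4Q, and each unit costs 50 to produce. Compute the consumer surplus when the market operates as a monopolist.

CS = 392

The monopolist equates marginal revenue to marginal cost: 162 − 8Q = 50, so Q = 14. From demand, P = 106.
CS = ½·(162 − 106)·14 = 392.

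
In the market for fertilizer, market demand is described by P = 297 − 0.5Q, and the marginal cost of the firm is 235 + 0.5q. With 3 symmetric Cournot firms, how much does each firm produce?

q_i = 24.8

With 3 symmetric Cournot firms, each firm's FOC gives 297 − 2q = 235 + 0.5q, so q = 24.8, Q = 3·24.8 = 74.4, and P = 259.8.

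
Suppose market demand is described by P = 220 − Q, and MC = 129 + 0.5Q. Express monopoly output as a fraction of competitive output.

Q_m/Q_c = 0.6

A monopolist chooses Q where MR = MC. MR = 220 − 2Q; setting this equal to 129 + 0.5Q gives Q = 36.4 and P = 183.6.
Competitive equilibrium sets price equal to marginal cost: 220 − Q = 129 + 0.5Q, so Q = 182/3 and P = 478/3.
Ratio Q_m/Q_c = 36.4/(182/3) = 0.6.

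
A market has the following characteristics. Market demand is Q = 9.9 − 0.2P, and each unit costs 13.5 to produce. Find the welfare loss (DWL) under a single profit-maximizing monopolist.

Inverting demand: P = 49.5 − 5Q.
Competitive firms price at marginal cost: P = 13.5, giving Q = 7.2.
The monopolist equates marginal revenue to marginal cost: 49.5 − 10Q = 13.5, so Q = 3.6. From demand, P = 31.5.
DWL is the triangle between Q = 3.6 and Q = 7.2: ½·(7.2 − 3.6)·(31.5 − 13.5) = 32.4.

DWL = 32.4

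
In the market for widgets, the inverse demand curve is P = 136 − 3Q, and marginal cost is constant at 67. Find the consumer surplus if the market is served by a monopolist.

CS = 198.375

The monopolist equates marginal revenue to marginal cost: 136 − 6Q = 67, so Q = 11.5. From demand, P = 101.5.
CS = ½·(136 − 101.5)·11.5 = 198.375.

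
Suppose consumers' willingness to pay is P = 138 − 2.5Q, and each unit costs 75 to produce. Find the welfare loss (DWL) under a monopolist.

DWL = 198.45

Under competition P = MC = 75, so Q = (138 − 75)/2.5 = 25.2.
A monopolist chooses Q where MR = MC. MR = 138 − 5Q; setting this equal to 75 gives Q = 12.6 and P = 106.5.
DWL is the triangle between Q = 12.6 and Q = 25.2: ½·(25.2 − 12.6)·(106.5 − 75) = 198.45.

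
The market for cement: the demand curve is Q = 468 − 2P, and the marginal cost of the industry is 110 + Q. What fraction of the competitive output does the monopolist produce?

Q_m/Q_c = 0.75

Inverting demand: P = 234 − 0.5Q.
A monopolist chooses Q where MR = MC. MR = 234 − Q; setting this equal to 110 + Q gives Q = 62 and P = 203.
Under competition P = MC: 234 − 0.5Q = 110 + Q ⇒ Q = 248/3, P = 578/3.
Ratio Q_m/Q_c = 62/(248/3) = 0.75.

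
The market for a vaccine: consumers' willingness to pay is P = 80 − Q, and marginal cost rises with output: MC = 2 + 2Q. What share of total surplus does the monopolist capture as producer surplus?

PS/TS = 0.8

Monopoly sets MR = MC: 80 − 2Q = 2 + 2Q ⇒ Q = 19.5, P = 80 − 19.5 = 60.5.
CS = ½·(80 − 60.5)·19.5 = 190.125.
PS = P·Q − VC(Q) = 60.5·19.5 − (2·19.5 + ½·2·19.5²) = 760.5.
Share captured = PS/TS = 760.5/950.625 = 0.8.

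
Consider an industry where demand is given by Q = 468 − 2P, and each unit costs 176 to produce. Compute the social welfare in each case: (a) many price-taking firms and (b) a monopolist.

Inverting demand: P = 234 − 0.5Q.
Under competition P = MC = 176, so Q = (234 − 176)/0.5 = 116.
CS = ½·(234 − 176)·116 = 3364; PS = (176 − 176)·116 = 0; TS = 3364.
Monopoly sets MR = MC: 234 − Q = 176 ⇒ Q = 58, P = 234 − 0.5·58 = 205.
CS = ½·(234 − 205)·58 = 841; PS = (205 − 176)·58 = 1682; TS = 2523.

Competition: TS = 3364; Monopoly: TS = 2523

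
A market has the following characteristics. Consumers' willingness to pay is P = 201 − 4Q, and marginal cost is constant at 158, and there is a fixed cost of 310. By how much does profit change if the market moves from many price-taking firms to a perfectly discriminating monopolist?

Profit rises by 231.125

Under competition P = MC = 158, so Q = (201 − 158)/4 = 10.75.
Profit = (158 − 158)·10.75 − 310 = −310.
A perfectly discriminating monopolist sells every unit with P(Q) ≥ MC(Q), so output equals the competitive quantity Q = 10.75. Each buyer pays their reservation price, so CS = 0 and the firm captures all surplus.
PS equals the full surplus area, 231.125. Profit = 231.125 − 310 = −78.875.
Change in profit: −78.875 − −310 = 231.125.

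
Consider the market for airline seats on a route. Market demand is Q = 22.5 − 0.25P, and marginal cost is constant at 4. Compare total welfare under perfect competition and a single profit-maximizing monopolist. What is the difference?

TS falls by 231.125

Inverting demand: P = 90 − 4Q.
Under competition P = MC = 4, so Q = (90 − 4)/4 = 21.5.
CS = ½·(90 − 4)·21.5 = 924.5; PS = (4 − 4)·21.5 = 0; TS = 924.5.
The monopolist equates marginal revenue to marginal cost: 90 − 8Q = 4, so Q = 10.75. From demand, P = 47.
CS = ½·(90 − 47)·10.75 = 231.125; PS = (47 − 4)·10.75 = 462.25; TS = 693.375.
Change in total welfare: 693.375 − 924.5 = −231.125.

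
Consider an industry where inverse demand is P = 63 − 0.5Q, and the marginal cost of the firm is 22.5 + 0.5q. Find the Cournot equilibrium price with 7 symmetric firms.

P = 31.5

With 7 symmetric Cournot firms, each firm's FOC gives 63 − 4q = 22.5 + 0.5q, so q = 9, Q = 7·9 = 63, and P = 31.5.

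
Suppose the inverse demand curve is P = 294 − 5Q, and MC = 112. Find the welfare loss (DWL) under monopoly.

Under competition P = MC = 112, so Q = (294 − 112)/5 = 36.4.
Monopoly sets MR = MC: 294 − 10Q = 112 ⇒ Q = 18.2, P = 294 − 5·18.2 = 203.
DWL is the triangle between Q = 18.2 and Q = 36.4: ½·(36.4 − 18.2)·(203 − 112) = 828.1.

DWL = 828.1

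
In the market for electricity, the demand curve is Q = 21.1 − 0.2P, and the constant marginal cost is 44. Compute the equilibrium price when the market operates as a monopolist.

P = 74.75

Inverting demand: P = 105.5 − 5Q.
The monopolist equates marginal revenue to marginal cost: 105.5 − 10Q = 44, so Q = 6.15. From demand, P = 74.75.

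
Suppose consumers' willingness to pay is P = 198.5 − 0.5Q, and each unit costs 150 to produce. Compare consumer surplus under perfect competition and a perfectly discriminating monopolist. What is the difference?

Consumer surplus falls by 2352.25

Perfect competition: P = MC = 150, so 198.5 − 0.5Q = 150 and Q = 97.
CS = ½·(198.5 − 150)·97 = 2352.25.
Under first-degree price discrimination the firm charges each unit its demand price and produces up to where P = MC, i.e. Q = 97. Consumer surplus is zero; producer surplus equals total surplus.
CS = 0.
Change in consumer surplus: 0 − 2352.25 = −2352.25.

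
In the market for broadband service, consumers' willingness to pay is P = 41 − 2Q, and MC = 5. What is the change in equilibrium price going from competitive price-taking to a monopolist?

P rises by 18

Under competition P = MC = 5, so Q = (41 − 5)/2 = 18.
A monopolist chooses Q where MR = MC. MR = 41 − 4Q; setting this equal to 5 gives Q = 9 and P = 23.
Change in equilibrium price: 23 − 5 = 18.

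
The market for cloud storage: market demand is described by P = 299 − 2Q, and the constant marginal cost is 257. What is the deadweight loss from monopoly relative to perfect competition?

Perfect competition: P = MC = 257, so 299 − 2Q = 257 and Q = 21.
Monopoly sets MR = MC: 299 − 4Q = 257 ⇒ Q = 10.5, P = 299 − 2·10.5 = 278.
DWL is the triangle between Q = 10.5 and Q = 21: ½·(21 − 10.5)·(278 − 257) = 110.25.

DWL = 110.25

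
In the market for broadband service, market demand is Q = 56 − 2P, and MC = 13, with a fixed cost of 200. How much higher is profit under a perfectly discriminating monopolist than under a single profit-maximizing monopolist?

π rises by 112.5

Inverting demand: P = 28 − 0.5Q.
A monopolist chooses Q where MR = MC. MR = 28 − Q; setting this equal to 13 gives Q = 15 and P = 20.5.
Profit = (20.5 − 13)·15 − 200 = −87.5.
Under first-degree price discrimination the firm charges each unit its demand price and produces up to where P = MC, i.e. Q = 30. Consumer surplus is zero; producer surplus equals total surplus.
PS equals the full surplus area, 225. Profit = 225 − 200 = 25.
Change in profit: 25 − −87.5 = 112.5.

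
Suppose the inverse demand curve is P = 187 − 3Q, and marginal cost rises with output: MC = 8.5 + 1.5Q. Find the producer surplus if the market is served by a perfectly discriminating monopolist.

A perfectly discriminating monopolist sells every unit with P(Q) ≥ MC(Q), so output equals the competitive quantity Q = 119/3. Each buyer pays their reservation price, so CS = 0 and the firm captures all surplus.
PS = ½·(187 − 8.5)·119/3 = 3540.25.

PS = 3540.25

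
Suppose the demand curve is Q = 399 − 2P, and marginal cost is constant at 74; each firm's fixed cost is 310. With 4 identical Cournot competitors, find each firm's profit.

Inverting demand: P = 199.5 − 0.5Q.
With 4 symmetric Cournot firms, each firm's FOC gives 199.5 − 2.5q = 74, so q = 50.2, Q = 4·50.2 = 200.8, and P = 99.1.
Each firm's profit = (99.1 − 74)·50.2 − 310 = 950.02.

π_i = 950.02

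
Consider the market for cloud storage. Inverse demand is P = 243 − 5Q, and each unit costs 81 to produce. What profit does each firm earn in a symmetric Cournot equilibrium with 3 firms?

In a 3-firm Cournot equilibrium, symmetry and the first-order condition give q = (243 − 81)/(20) = 8.1. So Q = 24.3 and P = 121.5.
Each firm's profit = (121.5 − 81)·8.1 = 328.05.

π_i = 328.05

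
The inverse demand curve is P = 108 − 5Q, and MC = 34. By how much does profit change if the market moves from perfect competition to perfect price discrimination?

Profit rises by 547.6

Perfect competition: P = MC = 34, so 108 − 5Q = 34 and Q = 14.8.
Profit = (34 − 34)·14.8 = 0.
A perfectly discriminating monopolist sells every unit with P(Q) ≥ MC(Q), so output equals the competitive quantity Q = 14.8. Each buyer pays their reservation price, so CS = 0 and the firm captures all surplus.
PS equals the full surplus area, 547.6. Profit = 547.6 = 547.6.
Change in profit: 547.6 − 0 = 547.6.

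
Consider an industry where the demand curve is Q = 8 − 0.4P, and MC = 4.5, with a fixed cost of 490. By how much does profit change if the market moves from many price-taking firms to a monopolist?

Inverting demand: P = 20 − 2.5Q.
Competitive firms price at marginal cost: P = 4.5, giving Q = 6.2.
Profit = (4.5 − 4.5)·6.2 − 490 = −490.
A monopolist chooses Q where MR = MC. MR = 20 − 5Q; setting this equal to 4.5 gives Q = 3.1 and P = 12.25.
Profit = (12.25 − 4.5)·3.1 − 490 = −465.975.
Change in profit: −465.975 − −490 = 24.025.

π rises by 24.025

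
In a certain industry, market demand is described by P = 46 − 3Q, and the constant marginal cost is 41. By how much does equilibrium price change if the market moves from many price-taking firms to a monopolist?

Under competition P = MC = 41, so Q = (46 − 41)/3 = 5/3.
The monopolist equates marginal revenue to marginal cost: 46 − 6Q = 41, so Q = 5/6. From demand, P = 43.5.
Change in equilibrium price: 43.5 − 41 = 2.5.

Equilibrium price rises by 2.5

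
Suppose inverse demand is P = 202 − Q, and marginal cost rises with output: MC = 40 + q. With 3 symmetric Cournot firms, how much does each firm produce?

q_i = 32.4

In a 3-firm Cournot equilibrium, symmetry and the first-order condition give q = (202 − 40)/(5) = 32.4. So Q = 97.2 and P = 104.8.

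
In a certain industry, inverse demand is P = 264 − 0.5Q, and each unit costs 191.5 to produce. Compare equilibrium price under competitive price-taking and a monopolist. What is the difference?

Perfect competition: P = MC = 191.5, so 264 − 0.5Q = 191.5 and Q = 145.
The monopolist equates marginal revenue to marginal cost: 264 − Q = 191.5, so Q = 72.5. From demand, P = 227.75.
Change in equilibrium price: 227.75 − 191.5 = 36.25.

P rises by 36.25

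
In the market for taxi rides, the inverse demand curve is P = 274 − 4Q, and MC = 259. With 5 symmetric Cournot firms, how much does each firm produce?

q_i = 0.625

With 5 symmetric Cournot firms, each firm's FOC gives 274 − 24q = 259, so q = 0.625, Q = 5·0.625 = 3.125, and P = 261.5.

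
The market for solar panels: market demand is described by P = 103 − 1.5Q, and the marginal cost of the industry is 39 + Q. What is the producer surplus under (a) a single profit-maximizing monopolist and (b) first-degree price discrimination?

Monopoly: PS = 512; Perfect PD: PS = 819.2

A monopolist chooses Q where MR = MC. MR = 103 − 3Q; setting this equal to 39 + Q gives Q = 16 and P = 79.
PS = P·Q − VC(Q) = 79·16 − (39·16 + ½·1·16²) = 512.
A perfectly discriminating monopolist sells every unit with P(Q) ≥ MC(Q), so output equals the competitive quantity Q = 25.6. Each buyer pays their reservation price, so CS = 0 and the firm captures all surplus.
PS = ½·(103 − 39)·25.6 = 819.2.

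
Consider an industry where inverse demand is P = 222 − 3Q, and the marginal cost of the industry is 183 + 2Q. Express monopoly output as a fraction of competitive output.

Q_m/Q_c = 0.625

The monopolist equates marginal revenue to marginal cost: 222 − 6Q = 183 + 2Q, so Q = 4.875. From demand, P = 207.375.
Under competition P = MC: 222 − 3Q = 183 + 2Q ⇒ Q = 7.8, P = 198.6.
Ratio Q_m/Q_c = 4.875/7.8 = 0.625.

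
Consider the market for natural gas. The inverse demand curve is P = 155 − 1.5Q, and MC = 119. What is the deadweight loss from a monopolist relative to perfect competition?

Competitive firms price at marginal cost: P = 119, giving Q = 24.
Monopoly sets MR = MC: 155 − 3Q = 119 ⇒ Q = 12, P = 155 − 1.5·12 = 137.
DWL is the triangle between Q = 12 and Q = 24: ½·(24 − 12)·(137 − 119) = 108.

DWL = 108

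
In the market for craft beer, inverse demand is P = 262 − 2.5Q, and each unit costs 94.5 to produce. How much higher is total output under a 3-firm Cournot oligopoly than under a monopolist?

A monopolist chooses Q where MR = MC. MR = 262 − 5Q; setting this equal to 94.5 gives Q = 33.5 and P = 178.25.
With 3 symmetric Cournot firms, each firm's FOC gives 262 − 10q = 94.5, so q = 16.75, Q = 3·16.75 = 50.25, and P = 136.375.
Change in total output: 50.25 − 33.5 = 16.75.

Total output rises by 16.75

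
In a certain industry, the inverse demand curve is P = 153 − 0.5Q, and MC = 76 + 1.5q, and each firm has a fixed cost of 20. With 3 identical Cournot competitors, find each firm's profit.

Cournot with 3 identical firms: the symmetric best-response condition is 153 − 2q = 76 + 1.5q. Each firm produces q = 22, total output Q = 66, price P = 120.
Each firm's profit = 120·22 − (76·22 + ½·1.5·22²) − 20 = 585.

π_i = 585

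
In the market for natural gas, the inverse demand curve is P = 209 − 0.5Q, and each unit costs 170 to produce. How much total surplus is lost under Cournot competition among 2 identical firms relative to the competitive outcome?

DWL = 169

Competitive firms price at marginal cost: P = 170, giving Q = 78.
In a 2-firm Cournot equilibrium, symmetry and the first-order condition give q = (209 − 170)/(1.5) = 26. So Q = 52 and P = 183.
DWL is the triangle between Q = 52 and Q = 78: ½·(78 − 52)·(183 − 170) = 169.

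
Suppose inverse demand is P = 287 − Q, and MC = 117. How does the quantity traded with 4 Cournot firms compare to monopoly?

Cournot: Q = 136; Monopoly: Q = 85

Cournot with 4 identical firms: the symmetric best-response condition is 287 − 5q = 117. Each firm produces q = 34, total output Q = 136, price P = 151.
A monopolist chooses Q where MR = MC. MR = 287 − 2Q; setting this equal to 117 gives Q = 85 and P = 202.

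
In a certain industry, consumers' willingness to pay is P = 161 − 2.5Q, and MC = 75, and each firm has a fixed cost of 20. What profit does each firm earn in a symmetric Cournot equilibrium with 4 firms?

With 4 symmetric Cournot firms, each firm's FOC gives 161 − 12.5q = 75, so q = 6.88, Q = 4·6.88 = 27.52, and P = 92.2.
Each firm's profit = (92.2 − 75)·6.88 − 20 = 98.336.

π_i = 98.336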